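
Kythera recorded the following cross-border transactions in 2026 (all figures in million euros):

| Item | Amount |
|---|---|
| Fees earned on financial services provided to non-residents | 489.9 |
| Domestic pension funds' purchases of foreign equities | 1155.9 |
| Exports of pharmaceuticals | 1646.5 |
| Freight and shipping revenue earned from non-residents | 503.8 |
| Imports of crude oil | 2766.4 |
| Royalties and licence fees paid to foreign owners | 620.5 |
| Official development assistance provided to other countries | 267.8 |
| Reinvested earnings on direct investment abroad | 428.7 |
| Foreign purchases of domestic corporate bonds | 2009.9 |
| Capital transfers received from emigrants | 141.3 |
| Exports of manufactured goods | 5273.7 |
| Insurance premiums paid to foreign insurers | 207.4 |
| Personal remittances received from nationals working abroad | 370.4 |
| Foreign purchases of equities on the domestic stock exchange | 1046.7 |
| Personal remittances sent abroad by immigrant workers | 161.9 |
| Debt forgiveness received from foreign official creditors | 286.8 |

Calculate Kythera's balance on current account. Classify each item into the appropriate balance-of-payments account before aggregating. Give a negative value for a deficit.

4689.0

Goods: -2766.4 + 5273.7 + 1646.5 = 4153.8
Services: -620.5 + 489.9 + 503.8 - 207.4 = 165.8
Primary income: 428.7
Secondary income: -161.9 - 267.8 + 370.4 = -59.3
Current account = 4153.8 + 165.8 + 428.7 + (-59.3) = 4689.0
(Excluded from the current account — financial account: domestic pension funds' purchases of foreign equities 1155.9, foreign purchases of domestic corporate bonds 2009.9, foreign purchases of equities on the domestic stock exchange 1046.7; capital account: capital transfers received from emigrants 141.3, debt forgiveness received from foreign official creditors 286.8.)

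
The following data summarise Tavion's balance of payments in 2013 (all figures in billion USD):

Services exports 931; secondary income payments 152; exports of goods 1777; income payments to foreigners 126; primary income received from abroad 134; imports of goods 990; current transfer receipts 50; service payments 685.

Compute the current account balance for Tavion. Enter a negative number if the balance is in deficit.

939

Goods balance = 1777 - 990 = 787
Services balance = 931 - 685 = 246
Trade balance (goods + services) = 787 + 246 = 1033
Net primary income = 134 - 126 = 8
Net secondary income = 50 - 152 = -102
Current account = 1033 + 8 + (-102) = 939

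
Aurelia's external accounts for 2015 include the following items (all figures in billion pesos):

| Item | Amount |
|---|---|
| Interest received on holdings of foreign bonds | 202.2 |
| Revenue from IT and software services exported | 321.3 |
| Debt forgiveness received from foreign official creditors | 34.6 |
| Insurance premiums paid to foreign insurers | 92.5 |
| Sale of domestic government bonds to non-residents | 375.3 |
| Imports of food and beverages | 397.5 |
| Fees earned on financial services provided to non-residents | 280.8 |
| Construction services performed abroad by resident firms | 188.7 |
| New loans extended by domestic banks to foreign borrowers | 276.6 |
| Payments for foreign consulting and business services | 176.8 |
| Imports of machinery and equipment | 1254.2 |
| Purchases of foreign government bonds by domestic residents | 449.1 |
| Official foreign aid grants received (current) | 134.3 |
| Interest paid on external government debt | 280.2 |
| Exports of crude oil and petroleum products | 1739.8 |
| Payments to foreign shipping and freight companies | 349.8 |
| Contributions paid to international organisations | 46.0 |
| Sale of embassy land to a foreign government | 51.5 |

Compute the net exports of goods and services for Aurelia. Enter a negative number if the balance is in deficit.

Goods: 1739.8 - 397.5 - 1254.2 = 88.1
Services: -176.8 - 92.5 + 188.7 + 280.8 - 349.8 + 321.3 = 171.7
Trade balance = 88.1 + 171.7 = 259.8
(Excluded from the trade balance — primary income: interest received on holdings of foreign bonds 202.2, interest paid on external government debt 280.2; capital account: debt forgiveness received from foreign official creditors 34.6, sale of embassy land to a foreign government 51.5; financial account: sale of domestic government bonds to non-residents 375.3, new loans extended by domestic banks to foreign borrowers 276.6, purchases of foreign government bonds by domestic residents 449.1; secondary income: official foreign aid grants received (current) 134.3, contributions paid to international organisations 46.0.)

259.8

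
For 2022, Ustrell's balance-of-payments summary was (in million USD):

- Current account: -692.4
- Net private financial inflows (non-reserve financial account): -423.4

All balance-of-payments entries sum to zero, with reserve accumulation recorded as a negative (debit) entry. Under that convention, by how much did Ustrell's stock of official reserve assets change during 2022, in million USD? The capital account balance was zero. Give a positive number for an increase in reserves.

-1115.8

Official reserve transactions balance = -((-692.4) + (-423.4)) = 1115.8
An accumulation of reserves is recorded as a debit (negative entry), so the change in the stock of reserves is the negative of that balance.
Change in official reserves = -(1115.8) = -1115.8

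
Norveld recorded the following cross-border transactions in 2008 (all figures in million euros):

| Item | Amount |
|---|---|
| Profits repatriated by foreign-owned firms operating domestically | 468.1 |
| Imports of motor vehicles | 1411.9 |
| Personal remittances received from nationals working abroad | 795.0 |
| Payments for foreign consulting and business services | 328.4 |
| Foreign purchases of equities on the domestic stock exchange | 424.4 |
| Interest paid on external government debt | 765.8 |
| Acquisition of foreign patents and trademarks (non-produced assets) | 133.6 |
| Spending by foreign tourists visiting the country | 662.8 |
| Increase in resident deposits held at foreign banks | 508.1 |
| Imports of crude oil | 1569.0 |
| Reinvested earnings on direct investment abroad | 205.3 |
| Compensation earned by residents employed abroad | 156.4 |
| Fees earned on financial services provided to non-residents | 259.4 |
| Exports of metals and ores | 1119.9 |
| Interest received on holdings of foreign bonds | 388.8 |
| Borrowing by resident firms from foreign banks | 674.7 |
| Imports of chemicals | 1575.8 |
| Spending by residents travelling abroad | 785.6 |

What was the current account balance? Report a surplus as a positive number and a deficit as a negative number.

Goods: 1119.9 - 1569.0 - 1411.9 - 1575.8 = -3436.8
Services: 259.4 + 662.8 - 785.6 - 328.4 = -191.8
Primary income: -765.8 - 468.1 + 205.3 + 388.8 + 156.4 = -483.4
Secondary income: 795.0
Current account = (-3436.8) + (-191.8) + (-483.4) + 795.0 = -3317.0
(Excluded from the current account — financial account: foreign purchases of equities on the domestic stock exchange 424.4, increase in resident deposits held at foreign banks 508.1, borrowing by resident firms from foreign banks 674.7; capital account: acquisition of foreign patents and trademarks (non-produced assets) 133.6.)

-3317.0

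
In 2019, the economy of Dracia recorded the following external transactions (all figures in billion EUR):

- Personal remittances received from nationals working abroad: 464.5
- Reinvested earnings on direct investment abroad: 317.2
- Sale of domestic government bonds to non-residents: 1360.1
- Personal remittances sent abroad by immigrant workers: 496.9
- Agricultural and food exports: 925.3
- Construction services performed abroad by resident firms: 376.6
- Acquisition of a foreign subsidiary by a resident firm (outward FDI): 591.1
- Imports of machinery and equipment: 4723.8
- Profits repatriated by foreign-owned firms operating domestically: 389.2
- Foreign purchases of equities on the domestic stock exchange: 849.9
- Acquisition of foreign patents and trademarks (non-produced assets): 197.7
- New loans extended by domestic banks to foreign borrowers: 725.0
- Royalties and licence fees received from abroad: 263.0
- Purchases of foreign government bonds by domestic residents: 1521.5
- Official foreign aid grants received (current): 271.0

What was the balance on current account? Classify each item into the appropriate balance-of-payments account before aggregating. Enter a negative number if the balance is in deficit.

Goods: -4723.8 + 925.3 = -3798.5
Services: 376.6 + 263.0 = 639.6
Primary income: -389.2 + 317.2 = -72.0
Secondary income: -496.9 + 271.0 + 464.5 = 238.6
Current account = (-3798.5) + 639.6 + (-72.0) + 238.6 = -2992.3
(Excluded from the current account — financial account: sale of domestic government bonds to non-residents 1360.1, acquisition of a foreign subsidiary by a resident firm (outward FDI) 591.1, foreign purchases of equities on the domestic stock exchange 849.9, new loans extended by domestic banks to foreign borrowers 725.0, purchases of foreign government bonds by domestic residents 1521.5; capital account: acquisition of foreign patents and trademarks (non-produced assets) 197.7.)

-2992.3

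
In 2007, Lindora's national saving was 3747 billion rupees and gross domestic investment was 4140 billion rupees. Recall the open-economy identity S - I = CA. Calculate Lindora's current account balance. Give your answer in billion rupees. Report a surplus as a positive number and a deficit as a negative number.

CA = S - I = 3747 - 4140 = -393

-393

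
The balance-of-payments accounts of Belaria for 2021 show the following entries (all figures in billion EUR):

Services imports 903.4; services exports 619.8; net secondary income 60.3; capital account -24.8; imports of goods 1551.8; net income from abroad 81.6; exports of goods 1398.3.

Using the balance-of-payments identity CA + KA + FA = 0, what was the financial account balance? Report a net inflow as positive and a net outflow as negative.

Goods balance = 1398.3 - 1551.8 = -153.5
Services balance = 619.8 - 903.4 = -283.6
Trade balance (goods + services) = -153.5 + (-283.6) = -437.1
Net primary income = 81.6
Net secondary income = 60.3
Current account = -437.1 + 81.6 + 60.3 = -295.2
Financial account = -(-295.2 + (-24.8)) = 320.0

320.0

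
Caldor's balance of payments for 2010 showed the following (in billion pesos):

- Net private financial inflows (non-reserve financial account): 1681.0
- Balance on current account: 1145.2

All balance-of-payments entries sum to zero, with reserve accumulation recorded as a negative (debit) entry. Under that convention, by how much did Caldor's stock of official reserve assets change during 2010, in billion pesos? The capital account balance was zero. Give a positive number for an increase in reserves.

2826.2

Official reserve transactions balance = -(1145.2 + 1681.0) = -2826.2
An accumulation of reserves is recorded as a debit (negative entry), so the change in the stock of reserves is the negative of that balance.
Change in official reserves = -(-2826.2) = 2826.2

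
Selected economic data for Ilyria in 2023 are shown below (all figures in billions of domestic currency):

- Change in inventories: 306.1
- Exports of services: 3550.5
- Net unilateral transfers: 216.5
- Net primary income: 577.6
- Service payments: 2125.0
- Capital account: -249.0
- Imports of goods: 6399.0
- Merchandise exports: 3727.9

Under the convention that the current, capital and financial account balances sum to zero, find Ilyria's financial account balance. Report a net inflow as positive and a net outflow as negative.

Goods balance = 3727.9 - 6399.0 = -2671.1
Services balance = 3550.5 - 2125.0 = 1425.5
Trade balance (goods + services) = -2671.1 + 1425.5 = -1245.6
Net primary income = 577.6
Net secondary income = 216.5
Current account = -1245.6 + 577.6 + 216.5 = -451.5
Financial account = -(-451.5 + (-249.0)) = 700.5

700.5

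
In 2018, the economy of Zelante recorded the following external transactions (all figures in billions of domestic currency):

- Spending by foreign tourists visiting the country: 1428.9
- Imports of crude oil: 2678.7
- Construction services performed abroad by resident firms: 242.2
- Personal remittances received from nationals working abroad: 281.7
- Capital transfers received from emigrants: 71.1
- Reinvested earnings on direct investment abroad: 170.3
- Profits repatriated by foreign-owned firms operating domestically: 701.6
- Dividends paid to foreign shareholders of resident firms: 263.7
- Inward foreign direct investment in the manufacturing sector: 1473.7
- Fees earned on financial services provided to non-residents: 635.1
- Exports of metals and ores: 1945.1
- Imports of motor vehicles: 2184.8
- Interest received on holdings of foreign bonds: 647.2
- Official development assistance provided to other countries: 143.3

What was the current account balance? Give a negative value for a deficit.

-621.6

Goods: -2678.7 - 2184.8 + 1945.1 = -2918.4
Services: 635.1 + 242.2 + 1428.9 = 2306.2
Primary income: -701.6 + 647.2 - 263.7 + 170.3 = -147.8
Secondary income: 281.7 - 143.3 = 138.4
Current account = (-2918.4) + 2306.2 + (-147.8) + 138.4 = -621.6
(Excluded from the current account — capital account: capital transfers received from emigrants 71.1; financial account: inward foreign direct investment in the manufacturing sector 1473.7.)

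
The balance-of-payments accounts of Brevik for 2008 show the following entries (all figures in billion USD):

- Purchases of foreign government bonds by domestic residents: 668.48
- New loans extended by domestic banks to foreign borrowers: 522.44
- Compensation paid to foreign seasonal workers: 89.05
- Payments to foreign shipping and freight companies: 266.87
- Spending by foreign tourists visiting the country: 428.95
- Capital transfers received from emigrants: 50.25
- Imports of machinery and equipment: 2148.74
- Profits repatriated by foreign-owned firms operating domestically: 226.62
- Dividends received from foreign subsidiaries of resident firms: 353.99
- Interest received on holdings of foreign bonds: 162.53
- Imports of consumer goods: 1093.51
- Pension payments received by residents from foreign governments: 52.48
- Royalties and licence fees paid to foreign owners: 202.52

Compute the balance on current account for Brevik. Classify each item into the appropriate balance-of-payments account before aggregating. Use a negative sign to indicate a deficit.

Goods: -2148.74 - 1093.51 = -3242.25
Services: -202.52 + 428.95 - 266.87 = -40.44
Primary income: -226.62 + 353.99 - 89.05 + 162.53 = 200.85
Secondary income: 52.48
Current account = (-3242.25) + (-40.44) + 200.85 + 52.48 = -3029.36
(Excluded from the current account — financial account: purchases of foreign government bonds by domestic residents 668.48, new loans extended by domestic banks to foreign borrowers 522.44; capital account: capital transfers received from emigrants 50.25.)

-3029.36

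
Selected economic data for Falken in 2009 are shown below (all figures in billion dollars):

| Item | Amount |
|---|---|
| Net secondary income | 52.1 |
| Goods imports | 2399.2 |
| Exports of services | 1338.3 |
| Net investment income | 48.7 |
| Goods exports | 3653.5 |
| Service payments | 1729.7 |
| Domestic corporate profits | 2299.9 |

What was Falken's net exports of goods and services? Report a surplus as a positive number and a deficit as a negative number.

862.9

Goods balance = 3653.5 - 2399.2 = 1254.3
Services balance = 1338.3 - 1729.7 = -391.4
Trade balance (goods + services) = 1254.3 + (-391.4) = 862.9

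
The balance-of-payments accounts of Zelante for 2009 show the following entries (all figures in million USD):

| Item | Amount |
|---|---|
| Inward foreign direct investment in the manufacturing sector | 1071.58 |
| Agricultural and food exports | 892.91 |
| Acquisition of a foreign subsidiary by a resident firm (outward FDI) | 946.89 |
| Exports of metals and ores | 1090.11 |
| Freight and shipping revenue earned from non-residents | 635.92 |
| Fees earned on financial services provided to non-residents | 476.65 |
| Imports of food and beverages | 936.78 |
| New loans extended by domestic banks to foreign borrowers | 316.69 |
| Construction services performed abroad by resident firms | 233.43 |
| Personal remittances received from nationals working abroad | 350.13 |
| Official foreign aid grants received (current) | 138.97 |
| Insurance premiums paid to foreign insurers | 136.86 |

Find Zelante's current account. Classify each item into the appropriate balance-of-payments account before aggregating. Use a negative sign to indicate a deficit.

Goods: 1090.11 + 892.91 - 936.78 = 1046.24
Services: 233.43 + 476.65 - 136.86 + 635.92 = 1209.14
Secondary income: 138.97 + 350.13 = 489.10
Current account = 1046.24 + 1209.14 + 489.10 = 2744.48
(Excluded from the current account — financial account: inward foreign direct investment in the manufacturing sector 1071.58, acquisition of a foreign subsidiary by a resident firm (outward FDI) 946.89, new loans extended by domestic banks to foreign borrowers 316.69.)

2744.48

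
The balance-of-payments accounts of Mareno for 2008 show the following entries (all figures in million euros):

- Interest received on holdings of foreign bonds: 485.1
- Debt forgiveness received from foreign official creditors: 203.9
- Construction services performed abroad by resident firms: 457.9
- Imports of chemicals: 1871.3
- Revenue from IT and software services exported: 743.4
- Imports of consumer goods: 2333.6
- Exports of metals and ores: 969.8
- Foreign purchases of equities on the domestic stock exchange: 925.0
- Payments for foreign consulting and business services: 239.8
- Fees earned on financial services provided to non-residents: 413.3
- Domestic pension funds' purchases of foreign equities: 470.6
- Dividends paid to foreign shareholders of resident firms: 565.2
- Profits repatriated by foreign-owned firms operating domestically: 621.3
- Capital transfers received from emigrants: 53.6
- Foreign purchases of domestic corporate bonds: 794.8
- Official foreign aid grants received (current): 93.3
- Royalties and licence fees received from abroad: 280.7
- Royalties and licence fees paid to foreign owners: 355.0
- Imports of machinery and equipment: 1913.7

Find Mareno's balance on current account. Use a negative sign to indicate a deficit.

Goods: -1871.3 + 969.8 - 1913.7 - 2333.6 = -5148.8
Services: 413.3 + 457.9 - 239.8 - 355.0 + 743.4 + 280.7 = 1300.5
Primary income: -565.2 - 621.3 + 485.1 = -701.4
Secondary income: 93.3
Current account = (-5148.8) + 1300.5 + (-701.4) + 93.3 = -4456.4
(Excluded from the current account — capital account: debt forgiveness received from foreign official creditors 203.9, capital transfers received from emigrants 53.6; financial account: foreign purchases of equities on the domestic stock exchange 925.0, domestic pension funds' purchases of foreign equities 470.6, foreign purchases of domestic corporate bonds 794.8.)

-4456.4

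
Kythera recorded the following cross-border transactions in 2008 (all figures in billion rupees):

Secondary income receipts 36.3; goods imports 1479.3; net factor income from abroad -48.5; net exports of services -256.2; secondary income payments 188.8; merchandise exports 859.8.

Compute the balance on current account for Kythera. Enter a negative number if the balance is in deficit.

Goods balance = 859.8 - 1479.3 = -619.5
Services balance = -256.2
Trade balance (goods + services) = -619.5 + (-256.2) = -875.7
Net primary income = -48.5
Net secondary income = 36.3 - 188.8 = -152.5
Current account = -875.7 + (-48.5) + (-152.5) = -1076.7

-1076.7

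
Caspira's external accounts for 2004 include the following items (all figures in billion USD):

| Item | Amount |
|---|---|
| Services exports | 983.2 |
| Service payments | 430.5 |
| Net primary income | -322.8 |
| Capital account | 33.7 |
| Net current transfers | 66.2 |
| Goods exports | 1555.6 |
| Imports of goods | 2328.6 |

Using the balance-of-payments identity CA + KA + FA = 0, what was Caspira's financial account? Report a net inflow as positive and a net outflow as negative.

Goods balance = 1555.6 - 2328.6 = -773.0
Services balance = 983.2 - 430.5 = 552.7
Trade balance (goods + services) = -773.0 + 552.7 = -220.3
Net primary income = -322.8
Net secondary income = 66.2
Current account = -220.3 + (-322.8) + 66.2 = -476.9
Financial account = -(-476.9 + 33.7) = 443.2

443.2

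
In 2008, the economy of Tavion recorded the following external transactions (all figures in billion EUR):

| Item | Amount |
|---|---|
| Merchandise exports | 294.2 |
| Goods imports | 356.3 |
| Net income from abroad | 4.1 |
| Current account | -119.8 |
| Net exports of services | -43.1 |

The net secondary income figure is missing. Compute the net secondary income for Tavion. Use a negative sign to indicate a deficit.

-18.7

Current account = goods balance + services balance + net primary income + net secondary income
Sum of the known components = -101.1
Net secondary income = CA - (known components) = -119.8 - (-101.1) = -18.7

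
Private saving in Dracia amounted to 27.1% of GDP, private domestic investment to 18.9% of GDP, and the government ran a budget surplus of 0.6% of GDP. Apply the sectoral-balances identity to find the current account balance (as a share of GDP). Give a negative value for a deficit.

By the sectoral-balances identity, CA = (S_private - I) + (T - G).
Private balance = 27.1 - 18.9 = 8.2
Government balance (T - G) = 0.6
CA = 8.2 + 0.6 = 8.8

8.8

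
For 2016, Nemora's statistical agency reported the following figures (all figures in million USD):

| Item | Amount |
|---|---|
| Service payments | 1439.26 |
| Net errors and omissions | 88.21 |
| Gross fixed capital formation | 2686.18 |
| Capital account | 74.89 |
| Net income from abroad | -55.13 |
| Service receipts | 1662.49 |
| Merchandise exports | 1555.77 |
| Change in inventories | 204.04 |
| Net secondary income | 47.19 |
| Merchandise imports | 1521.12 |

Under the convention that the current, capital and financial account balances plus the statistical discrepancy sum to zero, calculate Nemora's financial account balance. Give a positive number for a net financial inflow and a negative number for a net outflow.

-413.04

Goods balance = 1555.77 - 1521.12 = 34.65
Services balance = 1662.49 - 1439.26 = 223.23
Trade balance (goods + services) = 34.65 + 223.23 = 257.88
Net primary income = -55.13
Net secondary income = 47.19
Current account = 257.88 + (-55.13) + 47.19 = 249.94
Financial account = -(249.94 + 74.89 + 88.21) = -413.04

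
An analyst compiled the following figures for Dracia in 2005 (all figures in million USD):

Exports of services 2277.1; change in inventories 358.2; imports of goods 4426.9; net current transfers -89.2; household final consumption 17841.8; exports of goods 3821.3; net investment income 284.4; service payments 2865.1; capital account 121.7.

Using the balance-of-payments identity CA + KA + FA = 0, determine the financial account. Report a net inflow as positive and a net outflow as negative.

Goods balance = 3821.3 - 4426.9 = -605.6
Services balance = 2277.1 - 2865.1 = -588.0
Trade balance (goods + services) = -605.6 + (-588.0) = -1193.6
Net primary income = 284.4
Net secondary income = -89.2
Current account = -1193.6 + 284.4 + (-89.2) = -998.4
Financial account = -(-998.4 + 121.7) = 876.7

876.7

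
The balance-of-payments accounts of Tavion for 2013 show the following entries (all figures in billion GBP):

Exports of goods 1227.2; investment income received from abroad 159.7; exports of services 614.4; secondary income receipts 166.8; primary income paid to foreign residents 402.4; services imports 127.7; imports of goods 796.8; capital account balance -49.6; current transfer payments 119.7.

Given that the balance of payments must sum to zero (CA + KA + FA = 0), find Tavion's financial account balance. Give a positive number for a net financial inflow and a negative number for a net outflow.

-671.9

Goods balance = 1227.2 - 796.8 = 430.4
Services balance = 614.4 - 127.7 = 486.7
Trade balance (goods + services) = 430.4 + 486.7 = 917.1
Net primary income = 159.7 - 402.4 = -242.7
Net secondary income = 166.8 - 119.7 = 47.1
Current account = 917.1 + (-242.7) + 47.1 = 721.5
Financial account = -(721.5 + (-49.6)) = -671.9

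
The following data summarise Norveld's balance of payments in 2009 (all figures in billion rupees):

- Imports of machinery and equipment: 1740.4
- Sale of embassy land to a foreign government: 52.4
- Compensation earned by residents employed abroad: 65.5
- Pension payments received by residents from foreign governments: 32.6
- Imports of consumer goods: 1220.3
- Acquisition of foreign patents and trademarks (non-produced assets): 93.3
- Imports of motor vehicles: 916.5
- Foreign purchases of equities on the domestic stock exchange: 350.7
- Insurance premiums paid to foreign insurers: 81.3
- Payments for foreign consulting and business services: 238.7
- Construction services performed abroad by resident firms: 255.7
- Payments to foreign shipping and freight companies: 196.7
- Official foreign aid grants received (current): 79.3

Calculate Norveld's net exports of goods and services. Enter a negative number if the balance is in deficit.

-4138.2

Goods: -1740.4 - 916.5 - 1220.3 = -3877.2
Services: -81.3 - 238.7 - 196.7 + 255.7 = -261.0
Trade balance = -3877.2 + (-261.0) = -4138.2
(Excluded from the trade balance — capital account: sale of embassy land to a foreign government 52.4, acquisition of foreign patents and trademarks (non-produced assets) 93.3; primary income: compensation earned by residents employed abroad 65.5; secondary income: pension payments received by residents from foreign governments 32.6, official foreign aid grants received (current) 79.3; financial account: foreign purchases of equities on the domestic stock exchange 350.7.)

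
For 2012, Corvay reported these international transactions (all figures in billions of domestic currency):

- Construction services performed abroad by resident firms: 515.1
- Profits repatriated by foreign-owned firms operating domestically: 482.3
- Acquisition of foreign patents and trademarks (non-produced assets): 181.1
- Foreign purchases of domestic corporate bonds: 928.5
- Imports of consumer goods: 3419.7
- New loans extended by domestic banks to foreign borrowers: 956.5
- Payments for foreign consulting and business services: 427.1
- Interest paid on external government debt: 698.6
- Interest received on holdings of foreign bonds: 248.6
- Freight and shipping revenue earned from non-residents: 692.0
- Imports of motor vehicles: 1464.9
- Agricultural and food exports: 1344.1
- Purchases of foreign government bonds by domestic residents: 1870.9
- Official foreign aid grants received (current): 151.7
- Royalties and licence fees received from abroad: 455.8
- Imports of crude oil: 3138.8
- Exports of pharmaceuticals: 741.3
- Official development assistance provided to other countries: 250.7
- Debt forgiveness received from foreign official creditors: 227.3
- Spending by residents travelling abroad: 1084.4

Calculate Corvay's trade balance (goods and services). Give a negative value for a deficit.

-5786.6

Goods: -1464.9 + 1344.1 - 3419.7 - 3138.8 + 741.3 = -5938.0
Services: 515.1 - 1084.4 + 692.0 - 427.1 + 455.8 = 151.4
Trade balance = -5938.0 + 151.4 = -5786.6
(Excluded from the trade balance — primary income: profits repatriated by foreign-owned firms operating domestically 482.3, interest paid on external government debt 698.6, interest received on holdings of foreign bonds 248.6; capital account: acquisition of foreign patents and trademarks (non-produced assets) 181.1, debt forgiveness received from foreign official creditors 227.3; financial account: foreign purchases of domestic corporate bonds 928.5, new loans extended by domestic banks to foreign borrowers 956.5, purchases of foreign government bonds by domestic residents 1870.9; secondary income: official foreign aid grants received (current) 151.7, official development assistance provided to other countries 250.7.)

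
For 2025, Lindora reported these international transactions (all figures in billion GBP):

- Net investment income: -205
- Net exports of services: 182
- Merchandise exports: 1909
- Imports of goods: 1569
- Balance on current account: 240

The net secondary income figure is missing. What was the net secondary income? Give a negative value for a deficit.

Current account = goods balance + services balance + net primary income + net secondary income
Sum of the known components = 317
Net secondary income = CA - (known components) = 240 - 317 = -77

-77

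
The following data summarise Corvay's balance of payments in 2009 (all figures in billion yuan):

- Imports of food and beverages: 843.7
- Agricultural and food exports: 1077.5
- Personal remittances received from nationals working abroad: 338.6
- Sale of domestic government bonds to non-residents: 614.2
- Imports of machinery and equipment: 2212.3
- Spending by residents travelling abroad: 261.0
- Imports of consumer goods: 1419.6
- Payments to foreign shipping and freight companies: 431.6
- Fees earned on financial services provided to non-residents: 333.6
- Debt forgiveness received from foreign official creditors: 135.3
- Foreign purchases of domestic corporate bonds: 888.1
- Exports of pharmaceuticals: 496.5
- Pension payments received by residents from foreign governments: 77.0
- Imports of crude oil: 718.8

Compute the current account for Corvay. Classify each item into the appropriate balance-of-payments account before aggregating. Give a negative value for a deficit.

Goods: 496.5 - 2212.3 - 718.8 + 1077.5 - 843.7 - 1419.6 = -3620.4
Services: -431.6 - 261.0 + 333.6 = -359.0
Secondary income: 338.6 + 77.0 = 415.6
Current account = (-3620.4) + (-359.0) + 415.6 = -3563.8
(Excluded from the current account — financial account: sale of domestic government bonds to non-residents 614.2, foreign purchases of domestic corporate bonds 888.1; capital account: debt forgiveness received from foreign official creditors 135.3.)

-3563.8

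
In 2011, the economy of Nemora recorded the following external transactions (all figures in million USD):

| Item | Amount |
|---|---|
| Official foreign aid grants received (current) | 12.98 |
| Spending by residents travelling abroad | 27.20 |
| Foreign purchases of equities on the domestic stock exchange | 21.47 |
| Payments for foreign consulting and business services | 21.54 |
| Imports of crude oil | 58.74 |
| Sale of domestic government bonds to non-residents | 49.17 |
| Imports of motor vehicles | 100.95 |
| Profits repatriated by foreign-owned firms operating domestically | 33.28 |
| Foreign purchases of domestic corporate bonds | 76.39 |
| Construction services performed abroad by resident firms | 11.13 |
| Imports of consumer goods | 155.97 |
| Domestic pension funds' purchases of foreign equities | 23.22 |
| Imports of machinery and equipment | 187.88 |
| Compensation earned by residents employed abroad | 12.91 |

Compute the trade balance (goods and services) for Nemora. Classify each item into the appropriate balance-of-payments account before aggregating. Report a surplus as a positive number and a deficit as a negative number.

Goods: -100.95 - 58.74 - 187.88 - 155.97 = -503.54
Services: -27.20 + 11.13 - 21.54 = -37.61
Trade balance = -503.54 + (-37.61) = -541.15
(Excluded from the trade balance — secondary income: official foreign aid grants received (current) 12.98; financial account: foreign purchases of equities on the domestic stock exchange 21.47, sale of domestic government bonds to non-residents 49.17, foreign purchases of domestic corporate bonds 76.39, domestic pension funds' purchases of foreign equities 23.22; primary income: profits repatriated by foreign-owned firms operating domestically 33.28, compensation earned by residents employed abroad 12.91.)

-541.15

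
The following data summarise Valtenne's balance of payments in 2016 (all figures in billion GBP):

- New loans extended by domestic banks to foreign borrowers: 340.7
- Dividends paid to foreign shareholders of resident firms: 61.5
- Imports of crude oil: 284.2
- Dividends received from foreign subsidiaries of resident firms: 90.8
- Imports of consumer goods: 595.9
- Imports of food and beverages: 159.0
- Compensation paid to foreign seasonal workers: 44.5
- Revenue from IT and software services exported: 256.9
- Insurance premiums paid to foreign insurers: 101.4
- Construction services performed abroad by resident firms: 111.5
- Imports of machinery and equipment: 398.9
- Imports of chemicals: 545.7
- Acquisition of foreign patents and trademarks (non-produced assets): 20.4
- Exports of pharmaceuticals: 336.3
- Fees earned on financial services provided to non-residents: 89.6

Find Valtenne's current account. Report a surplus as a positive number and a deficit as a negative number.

-1306.0

Goods: -159.0 - 284.2 - 398.9 + 336.3 - 545.7 - 595.9 = -1647.4
Services: 111.5 + 256.9 - 101.4 + 89.6 = 356.6
Primary income: -44.5 - 61.5 + 90.8 = -15.2
Current account = (-1647.4) + 356.6 + (-15.2) = -1306.0
(Excluded from the current account — financial account: new loans extended by domestic banks to foreign borrowers 340.7; capital account: acquisition of foreign patents and trademarks (non-produced assets) 20.4.)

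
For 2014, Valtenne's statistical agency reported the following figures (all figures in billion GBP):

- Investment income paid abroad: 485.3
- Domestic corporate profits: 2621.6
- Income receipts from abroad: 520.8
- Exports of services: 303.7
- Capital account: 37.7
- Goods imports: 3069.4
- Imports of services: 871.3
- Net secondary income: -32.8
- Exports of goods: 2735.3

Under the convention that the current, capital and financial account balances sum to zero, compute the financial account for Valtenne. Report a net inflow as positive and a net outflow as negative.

Goods balance = 2735.3 - 3069.4 = -334.1
Services balance = 303.7 - 871.3 = -567.6
Trade balance (goods + services) = -334.1 + (-567.6) = -901.7
Net primary income = 520.8 - 485.3 = 35.5
Net secondary income = -32.8
Current account = -901.7 + 35.5 + (-32.8) = -899.0
Financial account = -(-899.0 + 37.7) = 861.3

861.3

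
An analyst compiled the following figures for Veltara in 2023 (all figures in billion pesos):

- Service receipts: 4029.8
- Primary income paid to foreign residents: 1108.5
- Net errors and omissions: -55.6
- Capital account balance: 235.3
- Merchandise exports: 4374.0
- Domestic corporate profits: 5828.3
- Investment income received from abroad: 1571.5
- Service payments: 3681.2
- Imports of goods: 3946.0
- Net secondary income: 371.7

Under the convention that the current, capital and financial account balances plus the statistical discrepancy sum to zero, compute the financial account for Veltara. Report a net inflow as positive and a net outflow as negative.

-1791.0

Goods balance = 4374.0 - 3946.0 = 428.0
Services balance = 4029.8 - 3681.2 = 348.6
Trade balance (goods + services) = 428.0 + 348.6 = 776.6
Net primary income = 1571.5 - 1108.5 = 463.0
Net secondary income = 371.7
Current account = 776.6 + 463.0 + 371.7 = 1611.3
Financial account = -(1611.3 + 235.3 + (-55.6)) = -1791.0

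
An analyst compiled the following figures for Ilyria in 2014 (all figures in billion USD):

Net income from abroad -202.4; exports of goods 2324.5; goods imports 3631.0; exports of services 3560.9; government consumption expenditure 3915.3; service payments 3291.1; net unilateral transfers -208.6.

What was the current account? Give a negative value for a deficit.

Goods balance = 2324.5 - 3631.0 = -1306.5
Services balance = 3560.9 - 3291.1 = 269.8
Trade balance (goods + services) = -1306.5 + 269.8 = -1036.7
Net primary income = -202.4
Net secondary income = -208.6
Current account = -1036.7 + (-202.4) + (-208.6) = -1447.7

-1447.7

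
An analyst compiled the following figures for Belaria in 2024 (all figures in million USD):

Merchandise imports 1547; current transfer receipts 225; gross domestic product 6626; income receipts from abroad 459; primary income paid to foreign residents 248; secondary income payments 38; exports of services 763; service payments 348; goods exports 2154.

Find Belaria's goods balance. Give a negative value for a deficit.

607

Goods balance = 2154 - 1547 = 607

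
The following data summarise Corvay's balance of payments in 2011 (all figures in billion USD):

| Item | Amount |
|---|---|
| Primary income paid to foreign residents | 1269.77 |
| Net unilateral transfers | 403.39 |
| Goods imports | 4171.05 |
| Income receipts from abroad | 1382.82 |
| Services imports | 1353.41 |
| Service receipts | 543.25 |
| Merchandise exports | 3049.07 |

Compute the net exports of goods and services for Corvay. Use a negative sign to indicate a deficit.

Goods balance = 3049.07 - 4171.05 = -1121.98
Services balance = 543.25 - 1353.41 = -810.16
Trade balance (goods + services) = -1121.98 + (-810.16) = -1932.14

-1932.14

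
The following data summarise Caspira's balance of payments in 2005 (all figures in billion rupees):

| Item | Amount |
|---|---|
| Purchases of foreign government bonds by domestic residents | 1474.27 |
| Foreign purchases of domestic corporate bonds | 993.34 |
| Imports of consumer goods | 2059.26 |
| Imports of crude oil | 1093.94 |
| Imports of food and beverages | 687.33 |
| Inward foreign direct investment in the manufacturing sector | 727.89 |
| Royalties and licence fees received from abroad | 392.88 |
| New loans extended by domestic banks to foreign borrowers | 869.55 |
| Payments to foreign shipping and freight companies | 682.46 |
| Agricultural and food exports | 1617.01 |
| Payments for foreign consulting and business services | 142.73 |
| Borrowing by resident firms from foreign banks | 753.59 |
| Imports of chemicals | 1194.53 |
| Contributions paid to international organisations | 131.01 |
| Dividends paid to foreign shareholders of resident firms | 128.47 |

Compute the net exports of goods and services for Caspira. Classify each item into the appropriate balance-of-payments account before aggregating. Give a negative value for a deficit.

Goods: -1194.53 - 1093.94 - 2059.26 - 687.33 + 1617.01 = -3418.05
Services: 392.88 - 142.73 - 682.46 = -432.31
Trade balance = -3418.05 + (-432.31) = -3850.36
(Excluded from the trade balance — financial account: purchases of foreign government bonds by domestic residents 1474.27, foreign purchases of domestic corporate bonds 993.34, inward foreign direct investment in the manufacturing sector 727.89, new loans extended by domestic banks to foreign borrowers 869.55, borrowing by resident firms from foreign banks 753.59; secondary income: contributions paid to international organisations 131.01; primary income: dividends paid to foreign shareholders of resident firms 128.47.)

-3850.36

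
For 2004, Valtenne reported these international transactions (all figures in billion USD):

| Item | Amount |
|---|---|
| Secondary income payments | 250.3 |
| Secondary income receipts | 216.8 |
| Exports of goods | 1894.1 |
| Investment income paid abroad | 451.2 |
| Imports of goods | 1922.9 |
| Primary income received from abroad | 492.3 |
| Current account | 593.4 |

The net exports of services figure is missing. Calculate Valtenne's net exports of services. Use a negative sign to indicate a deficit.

Current account = goods balance + services balance + net primary income + net secondary income
Sum of the known components = -21.2
Net exports of services = CA - (known components) = 593.4 - (-21.2) = 614.6

614.6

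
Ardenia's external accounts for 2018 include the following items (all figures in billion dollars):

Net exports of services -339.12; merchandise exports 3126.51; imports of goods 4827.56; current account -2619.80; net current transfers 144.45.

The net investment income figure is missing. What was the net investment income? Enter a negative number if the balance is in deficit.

-724.08

Current account = goods balance + services balance + net primary income + net secondary income
Sum of the known components = -1895.72
Net investment income = CA - (known components) = -2619.80 - (-1895.72) = -724.08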